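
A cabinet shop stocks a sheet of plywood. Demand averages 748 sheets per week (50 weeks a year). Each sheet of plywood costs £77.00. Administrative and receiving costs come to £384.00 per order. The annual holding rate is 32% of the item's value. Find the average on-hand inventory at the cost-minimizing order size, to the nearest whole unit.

Average inventory ≈ 540 sheets

Annual demand D = 748 × 50 = 37,400.
Holding cost H = 0.32 × £77.00 = £24.6400 per unit per year.
Q* = √(2DS/H) = √(2 × 37,400 × 384 / 24.64) ≈ 1079.68.
Average inventory = Q*/2 ≈ 1079.68 / 2 = 539.841.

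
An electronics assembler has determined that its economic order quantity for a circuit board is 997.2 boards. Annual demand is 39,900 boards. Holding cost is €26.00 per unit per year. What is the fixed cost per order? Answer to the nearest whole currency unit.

Squaring Q* = √(2DS/H) gives Q*² = 2DS/H.
From Q* = √(2DS/H): S = Q*²H / (2D) = 997.2² × 26 / (2 × 39,900) = 323.9925.

S ≈ €324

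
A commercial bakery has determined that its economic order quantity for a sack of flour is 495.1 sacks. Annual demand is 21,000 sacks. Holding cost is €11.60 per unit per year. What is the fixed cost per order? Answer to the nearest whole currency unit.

S ≈ €68

Squaring Q* = √(2DS/H) gives Q*² = 2DS/H.
From Q* = √(2DS/H): S = Q*²H / (2D) = 495.1² × 11.6 / (2 × 21,000) = 67.7009.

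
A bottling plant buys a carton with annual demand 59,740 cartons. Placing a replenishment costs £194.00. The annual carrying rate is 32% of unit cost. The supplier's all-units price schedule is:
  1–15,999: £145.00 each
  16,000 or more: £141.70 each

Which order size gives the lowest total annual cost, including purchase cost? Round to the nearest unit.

Q* ≈ 707 cartons

Holding cost per unit per year at price C is H = 0.32·C.
For each price level, check whether its EOQ is feasible; otherwise the best quantity at that price is the breakpoint.
EOQ at £145.00 = 706.8 (feasible in tier 1): TC = 59,740×£145.00 + (59,740/706.8)×194 + (706.8/2)×0.32×£145.00 = £8,695,094.99.
EOQ at £141.70 = 715.0 < 16000, so use break Q=16000: TC = 59,740×£141.70 + (59,740/16000.0)×194 + (16000.0/2)×0.32×£141.70 = £8,828,634.35.
Lowest total cost is £8,695,094.99 at Q = 706.8.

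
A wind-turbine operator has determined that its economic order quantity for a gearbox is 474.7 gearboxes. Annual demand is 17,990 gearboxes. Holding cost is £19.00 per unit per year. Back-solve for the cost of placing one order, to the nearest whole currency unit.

S ≈ £119

The basic EOQ model gives Q* = √(2DS/H); rearrange for the unknown.
From Q* = √(2DS/H): S = Q*²H / (2D) = 474.7² × 19 / (2 × 17,990) = 118.9956.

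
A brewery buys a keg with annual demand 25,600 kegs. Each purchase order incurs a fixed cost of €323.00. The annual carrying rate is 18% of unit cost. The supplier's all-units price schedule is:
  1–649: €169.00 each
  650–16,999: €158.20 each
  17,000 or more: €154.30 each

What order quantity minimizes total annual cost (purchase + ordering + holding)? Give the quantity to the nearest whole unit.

Holding cost per unit per year at price C is H = 0.18·C.
Candidates are each tier's EOQ (if it falls in that tier) and each price-break quantity.
Tier 1 (€169.00): EOQ = 737.3 exceeds tier's upper bound 649, so this tier is dominated.
EOQ at €158.20 = 762.1 (feasible in tier 2): TC = 25,600×€158.20 + (25,600/762.1)×323 + (762.1/2)×0.18×€158.20 = €4,071,620.80.
EOQ at €154.30 = 771.6 < 17000, so use break Q=17000: TC = 25,600×€154.30 + (25,600/17000.0)×323 + (17000.0/2)×0.18×€154.30 = €4,186,645.40.
Lowest total cost is €4,071,620.80 at Q = 762.1.

Q* ≈ 762 kegs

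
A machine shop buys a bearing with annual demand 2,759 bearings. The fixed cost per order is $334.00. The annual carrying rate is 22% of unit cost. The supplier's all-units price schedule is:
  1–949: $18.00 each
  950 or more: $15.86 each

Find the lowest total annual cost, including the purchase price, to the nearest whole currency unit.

TC* ≈ $46,385

Holding cost per unit per year at price C is H = 0.22·C.
Candidates are each tier's EOQ (if it falls in that tier) and each price-break quantity.
EOQ at $18.00 = 682.2 (feasible in tier 1): TC = 2,759×$18.00 + (2,759/682.2)×334 + (682.2/2)×0.22×$18.00 = $52,363.54.
EOQ at $15.86 = 726.8 < 950, so use break Q=950: TC = 2,759×$15.86 + (2,759/950.0)×334 + (950.0/2)×0.22×$15.86 = $46,385.12.
Lowest total cost among the candidates is at Q = 950.0.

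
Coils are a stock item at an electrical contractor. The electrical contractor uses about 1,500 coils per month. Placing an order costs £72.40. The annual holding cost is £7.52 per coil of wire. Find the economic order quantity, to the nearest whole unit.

Q* ≈ 589 coils

Annual demand D = 1,500 × 12 = 18,000.
EOQ = √(2DS / H) = √(2 × 18,000 × 72.4 / 7.52).
= √(2,606,400 / 7.52) = √346,595.7447 ≈ 588.724.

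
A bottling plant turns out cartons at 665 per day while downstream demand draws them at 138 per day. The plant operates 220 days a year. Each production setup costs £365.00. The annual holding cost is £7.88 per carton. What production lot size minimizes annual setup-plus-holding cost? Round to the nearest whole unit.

Q* ≈ 1,884 cartons

Annual demand D = 138 × 220 = 30,360.
Production build-up factor (1 − d/p) = 1 − 138/665 = 0.7925.
Q* = √(2DS / (H(1 − d/p))) = √(2 × 30,360 × 365 / (7.88 × 0.7925)).
= √(22,162,800 / 6.2448) ≈ 1883.886.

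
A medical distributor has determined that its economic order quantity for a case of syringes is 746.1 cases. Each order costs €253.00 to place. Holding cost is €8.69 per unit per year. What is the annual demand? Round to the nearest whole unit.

Squaring Q* = √(2DS/H) gives Q*² = 2DS/H.
From Q* = √(2DS/H): D = Q*²H / (2S) = 746.1² × 8.69 / (2 × 253) = 9560.120.

D ≈ 9,560 cases per year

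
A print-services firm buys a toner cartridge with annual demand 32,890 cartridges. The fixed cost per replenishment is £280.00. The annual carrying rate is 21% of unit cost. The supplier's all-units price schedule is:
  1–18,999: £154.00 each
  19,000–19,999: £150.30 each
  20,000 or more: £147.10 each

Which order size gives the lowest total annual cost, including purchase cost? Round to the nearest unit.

Q* ≈ 755 cartridges

Holding cost per unit per year at price C is H = 0.21·C.
Candidates are each tier's EOQ (if it falls in that tier) and each price-break quantity.
EOQ at £154.00 = 754.7 (feasible in tier 1): TC = 32,890×£154.00 + (32,890/754.7)×280 + (754.7/2)×0.21×£154.00 = £5,089,465.96.
EOQ at £150.30 = 763.9 < 19000, so use break Q=19000: TC = 32,890×£150.30 + (32,890/19000.0)×280 + (19000.0/2)×0.21×£150.30 = £5,243,700.19.
EOQ at £147.10 = 772.2 < 20000, so use break Q=20000: TC = 32,890×£147.10 + (32,890/20000.0)×280 + (20000.0/2)×0.21×£147.10 = £5,147,489.46.
Lowest total cost is £5,089,465.96 at Q = 754.7.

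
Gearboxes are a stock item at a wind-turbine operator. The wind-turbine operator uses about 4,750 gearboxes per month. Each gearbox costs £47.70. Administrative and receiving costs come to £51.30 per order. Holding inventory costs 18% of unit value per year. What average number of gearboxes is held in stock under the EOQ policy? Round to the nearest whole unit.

Annual demand D = 4,750 × 12 = 57,000.
Holding cost H = 0.18 × £47.70 = £8.5860 per unit per year.
The optimal lot size = √(2DS/H) = √(2 × 57,000 × 51.3 / 8.586) ≈ 825.31.
Average inventory = Q*/2 ≈ 825.31 / 2 = 412.654.

Average inventory ≈ 413 gearboxes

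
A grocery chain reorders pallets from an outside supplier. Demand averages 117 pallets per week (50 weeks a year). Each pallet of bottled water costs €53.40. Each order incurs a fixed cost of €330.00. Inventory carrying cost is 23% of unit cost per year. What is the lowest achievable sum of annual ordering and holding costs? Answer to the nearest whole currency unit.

Annual demand D = 117 × 50 = 5,850.
Holding cost H = 0.23 × €53.40 = €12.2820 per unit per year.
The optimal lot size = √(2DS/H) = √(2 × 5,850 × 330 / 12.282) ≈ 560.68.
At the optimum the two cost components are equal, so total cost = 2·(Q*/2)H = Q*·H.
Minimum total = √(2DSH) = √(2 × 5,850 × 330 × 12.282) ≈ 6886.276.

TC* ≈ €6,886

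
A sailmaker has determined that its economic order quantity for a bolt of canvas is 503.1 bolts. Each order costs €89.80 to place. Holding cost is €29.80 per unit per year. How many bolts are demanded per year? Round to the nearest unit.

Squaring Q* = √(2DS/H) gives Q*² = 2DS/H.
From Q* = √(2DS/H): D = Q*²H / (2S) = 503.1² × 29.8 / (2 × 89.8) = 41997.029.

D ≈ 41,997 bolts per year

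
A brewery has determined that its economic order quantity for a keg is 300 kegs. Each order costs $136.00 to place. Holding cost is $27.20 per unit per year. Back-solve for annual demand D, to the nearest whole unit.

Squaring Q* = √(2DS/H) gives Q*² = 2DS/H.
From Q* = √(2DS/H): D = Q*²H / (2S) = 300² × 27.2 / (2 × 136) = 9000.000.

D ≈ 9,000 kegs per year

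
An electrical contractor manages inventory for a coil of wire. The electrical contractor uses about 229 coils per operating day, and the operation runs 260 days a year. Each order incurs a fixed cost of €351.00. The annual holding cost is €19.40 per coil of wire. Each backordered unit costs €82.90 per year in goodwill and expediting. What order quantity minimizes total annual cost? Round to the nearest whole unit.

Q* ≈ 1,631 coils

Annual demand D = 229 × 260 = 59,540.
With planned backorders, Q* = √(2DS/H) · √((H+B)/B).
√(2DS/H) = √(2 × 59,540 × 351 / 19.4) = 1467.818.
√((H+B)/B) = √((19.4+82.9)/82.9) = 1.1109.
Q* ≈ 1630.545.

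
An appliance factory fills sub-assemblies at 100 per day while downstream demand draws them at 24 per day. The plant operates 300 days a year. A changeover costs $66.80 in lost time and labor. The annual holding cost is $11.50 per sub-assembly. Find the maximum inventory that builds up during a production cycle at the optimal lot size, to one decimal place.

Annual demand D = 24 × 300 = 7,200.
Production build-up factor (1 − d/p) = 1 − 24/100 = 0.7600.
Q* = √(2DS / (H(1 − d/p))) = √(2 × 7,200 × 66.8 / (11.5 × 0.7600)).
= √(961,920 / 8.74) ≈ 331.752.
Maximum inventory = Q*(1 − d/p) = 331.752 × 0.7600 ≈ 252.132.

I_max ≈ 252.1 sub-assemblies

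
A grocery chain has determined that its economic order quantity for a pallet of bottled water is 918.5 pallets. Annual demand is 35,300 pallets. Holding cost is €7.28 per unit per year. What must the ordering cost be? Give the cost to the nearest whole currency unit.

Invert the EOQ relation Q*² = 2DS/H.
From Q* = √(2DS/H): S = Q*²H / (2D) = 918.5² × 7.28 / (2 × 35,300) = 86.9931.

S ≈ €87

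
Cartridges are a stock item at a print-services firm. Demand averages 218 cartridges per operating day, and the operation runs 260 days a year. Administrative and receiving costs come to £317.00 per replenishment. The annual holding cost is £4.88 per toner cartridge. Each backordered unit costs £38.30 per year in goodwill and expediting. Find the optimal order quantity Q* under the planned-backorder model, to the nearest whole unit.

Q* ≈ 2,881 cartridges

Annual demand D = 218 × 260 = 56,680.
With planned backorders, Q* = √(2DS/H) · √((H+B)/B).
√(2DS/H) = √(2 × 56,680 × 317 / 4.88) = 2713.624.
√((H+B)/B) = √((4.88+38.3)/38.3) = 1.0618.
Q* ≈ 2881.321.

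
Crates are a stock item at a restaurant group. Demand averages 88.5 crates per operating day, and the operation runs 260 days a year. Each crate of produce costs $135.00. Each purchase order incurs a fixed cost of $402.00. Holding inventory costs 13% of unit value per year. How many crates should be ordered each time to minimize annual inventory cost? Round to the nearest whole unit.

Annual demand D = 88.5 × 260 = 23,010.
Holding cost H = 0.13 × $135.00 = $17.5500 per unit per year.
EOQ = √(2DS / H) = √(2 × 23,010 × 402 / 17.55).
= √(18,500,040 / 17.55) = √1,054,133.3333 ≈ 1026.710.

Q* ≈ 1,027 crates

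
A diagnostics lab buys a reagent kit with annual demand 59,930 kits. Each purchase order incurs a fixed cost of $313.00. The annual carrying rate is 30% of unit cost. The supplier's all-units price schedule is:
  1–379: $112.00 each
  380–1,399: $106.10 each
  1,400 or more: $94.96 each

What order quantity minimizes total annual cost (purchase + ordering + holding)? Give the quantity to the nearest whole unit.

Holding cost per unit per year at price C is H = 0.30·C.
Candidates are each tier's EOQ (if it falls in that tier) and each price-break quantity.
Tier 1 ($112.00): EOQ = 1056.7 exceeds tier's upper bound 379, so this tier is dominated.
EOQ at $106.10 = 1085.7 (feasible in tier 2): TC = 59,930×$106.10 + (59,930/1085.7)×313 + (1085.7/2)×0.30×$106.10 = $6,393,129.33.
EOQ at $94.96 = 1147.6 < 1400, so use break Q=1400: TC = 59,930×$94.96 + (59,930/1400.0)×313 + (1400.0/2)×0.30×$94.96 = $5,724,293.04.
Lowest total cost is $5,724,293.04 at Q = 1400.0.

Q* ≈ 1,400 kits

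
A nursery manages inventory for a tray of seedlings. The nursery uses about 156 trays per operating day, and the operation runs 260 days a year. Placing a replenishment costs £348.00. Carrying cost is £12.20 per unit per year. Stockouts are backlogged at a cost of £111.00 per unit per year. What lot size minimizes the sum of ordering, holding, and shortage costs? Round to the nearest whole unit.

Annual demand D = 156 × 260 = 40,560.
With planned backorders, Q* = √(2DS/H) · √((H+B)/B).
√(2DS/H) = √(2 × 40,560 × 348 / 12.2) = 1521.156.
√((H+B)/B) = √((12.2+111)/111) = 1.0535.
Q* ≈ 1602.572.

Q* ≈ 1,603 trays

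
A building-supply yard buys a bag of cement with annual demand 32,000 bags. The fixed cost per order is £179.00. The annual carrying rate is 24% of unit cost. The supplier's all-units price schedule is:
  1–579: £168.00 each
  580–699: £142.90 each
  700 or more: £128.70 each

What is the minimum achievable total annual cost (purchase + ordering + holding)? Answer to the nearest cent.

Holding cost per unit per year at price C is H = 0.24·C.
Evaluate total cost at each tier's feasible EOQ or, if the EOQ is below the tier, at the tier's minimum quantity.
EOQ at £168.00 = 533.0 (feasible in tier 1): TC = 32,000×£168.00 + (32,000/533.0)×179 + (533.0/2)×0.24×£168.00 = £5,397,492.00.
EOQ at £142.90 = 578.0 < 580, so use break Q=580: TC = 32,000×£142.90 + (32,000/580.0)×179 + (580.0/2)×0.24×£142.90 = £4,592,621.70.
EOQ at £128.70 = 609.0 < 700, so use break Q=700: TC = 32,000×£128.70 + (32,000/700.0)×179 + (700.0/2)×0.24×£128.70 = £4,137,393.66.
Lowest total cost among the candidates is at Q = 700.0.

TC* ≈ £4,137,393.66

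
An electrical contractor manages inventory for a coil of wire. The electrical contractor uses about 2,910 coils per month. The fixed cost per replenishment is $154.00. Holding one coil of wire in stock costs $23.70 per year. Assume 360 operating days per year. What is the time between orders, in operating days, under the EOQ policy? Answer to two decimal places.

Annual demand D = 2,910 × 12 = 34,920.
Q* = √(2DS/H) = √(2 × 34,920 × 154 / 23.7) ≈ 673.66.
Cycle time = Q*/D × 360 = 673.66 / 34,920 × 360 ≈ 6.945 days.

T ≈ 6.94 days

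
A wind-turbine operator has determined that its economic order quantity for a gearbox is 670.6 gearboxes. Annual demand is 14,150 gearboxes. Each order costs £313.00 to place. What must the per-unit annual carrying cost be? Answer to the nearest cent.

H ≈ £19.70

The basic EOQ model gives Q* = √(2DS/H); rearrange for the unknown.
From Q* = √(2DS/H): H = 2DS / Q*² = 2 × 14,150 × 313 / 670.6² = 19.6972.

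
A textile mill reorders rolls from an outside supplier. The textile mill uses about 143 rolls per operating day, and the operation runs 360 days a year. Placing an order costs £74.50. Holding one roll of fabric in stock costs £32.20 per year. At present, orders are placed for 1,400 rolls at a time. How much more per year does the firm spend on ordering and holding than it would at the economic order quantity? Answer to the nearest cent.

Extra cost ≈ £9,563.53 per year

Annual demand D = 143 × 360 = 51,480.
EOQ = √(2DS/H) = √(2 × 51,480 × 74.5 / 32.2) ≈ 488.07.
Cost at Q* = (D/Q*)S + (Q*/2)H = √(2DSH) ≈ £15,715.94.
Cost at Q = 1,400: (51,480/1,400)×74.5 + (1,400/2)×32.2 = £2,739.47 + £22,540.00 = £25,279.47.
Excess = £25,279.47 − £15,715.94 = £9,563.53.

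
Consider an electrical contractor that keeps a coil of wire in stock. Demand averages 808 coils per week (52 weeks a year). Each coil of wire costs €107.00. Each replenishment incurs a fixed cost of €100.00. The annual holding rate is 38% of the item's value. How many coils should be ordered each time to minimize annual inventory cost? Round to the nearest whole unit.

Annual demand D = 808 × 52 = 42,016.
Holding cost H = 0.38 × €107.00 = €40.6600 per unit per year.
EOQ = √(2DS / H) = √(2 × 42,016 × 100 / 40.66).
= √(8,403,200 / 40.66) = √206,669.9459 ≈ 454.610.

Q* ≈ 455 coils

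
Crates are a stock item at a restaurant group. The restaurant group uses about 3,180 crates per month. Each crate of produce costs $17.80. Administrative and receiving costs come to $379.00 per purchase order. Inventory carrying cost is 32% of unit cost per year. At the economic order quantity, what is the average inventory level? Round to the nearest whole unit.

Annual demand D = 3,180 × 12 = 38,160.
Holding cost H = 0.32 × $17.80 = $5.6960 per unit per year.
The optimal lot size = √(2DS/H) = √(2 × 38,160 × 379 / 5.696) ≈ 2253.48.
Average inventory = Q*/2 ≈ 2253.48 / 2 = 1126.740.

Average inventory ≈ 1,127 crates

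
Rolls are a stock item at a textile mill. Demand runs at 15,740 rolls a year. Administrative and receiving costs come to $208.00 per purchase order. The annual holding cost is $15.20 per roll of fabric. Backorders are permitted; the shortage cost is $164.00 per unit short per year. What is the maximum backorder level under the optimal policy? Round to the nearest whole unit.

S* ≈ 58 rolls

With planned backorders, Q* = √(2DS/H) · √((H+B)/B).
√(2DS/H) = √(2 × 15,740 × 208 / 15.2) = 656.338.
√((H+B)/B) = √((15.2+164)/164) = 1.0453.
Q* ≈ 686.079.
S* = Q* · H/(H+B) = 686.079 × 15.2/179.2 ≈ 58.194.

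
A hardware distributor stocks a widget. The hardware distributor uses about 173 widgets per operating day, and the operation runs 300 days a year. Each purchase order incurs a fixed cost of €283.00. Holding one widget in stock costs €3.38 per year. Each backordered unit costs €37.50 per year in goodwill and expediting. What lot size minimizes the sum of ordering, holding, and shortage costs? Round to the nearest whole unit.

Q* ≈ 3,078 widgets

Annual demand D = 173 × 300 = 51,900.
With planned backorders, Q* = √(2DS/H) · √((H+B)/B).
√(2DS/H) = √(2 × 51,900 × 283 / 3.38) = 2948.041.
√((H+B)/B) = √((3.38+37.5)/37.5) = 1.0441.
Q* ≈ 3078.034.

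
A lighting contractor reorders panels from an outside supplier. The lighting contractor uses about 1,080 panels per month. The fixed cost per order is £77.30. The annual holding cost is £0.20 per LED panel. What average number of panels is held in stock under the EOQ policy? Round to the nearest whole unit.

Annual demand D = 1,080 × 12 = 12,960.
EOQ = √(2DS/H) = √(2 × 12,960 × 77.3 / 0.2) ≈ 3165.14.
Average inventory = Q*/2 ≈ 3165.14 / 2 = 1582.568.

Average inventory ≈ 1,583 panels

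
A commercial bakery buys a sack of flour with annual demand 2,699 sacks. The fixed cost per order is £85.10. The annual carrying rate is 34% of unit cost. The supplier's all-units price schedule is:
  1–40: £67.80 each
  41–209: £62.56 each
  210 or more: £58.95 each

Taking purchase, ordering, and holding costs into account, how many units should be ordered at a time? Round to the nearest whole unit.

Holding cost per unit per year at price C is H = 0.34·C.
Candidates are each tier's EOQ (if it falls in that tier) and each price-break quantity.
Tier 1 (£67.80): EOQ = 141.2 exceeds tier's upper bound 40, so this tier is dominated.
EOQ at £62.56 = 147.0 (feasible in tier 2): TC = 2,699×£62.56 + (2,699/147.0)×85.1 + (147.0/2)×0.34×£62.56 = £171,975.30.
EOQ at £58.95 = 151.4 < 210, so use break Q=210: TC = 2,699×£58.95 + (2,699/210.0)×85.1 + (210.0/2)×0.34×£58.95 = £162,304.30.
Lowest total cost is £162,304.30 at Q = 210.0.

Q* ≈ 210 sacks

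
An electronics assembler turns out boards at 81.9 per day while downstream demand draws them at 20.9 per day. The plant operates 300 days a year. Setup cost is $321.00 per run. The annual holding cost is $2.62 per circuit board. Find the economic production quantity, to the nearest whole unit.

Annual demand D = 20.9 × 300 = 6,270.
Production build-up factor (1 − d/p) = 1 − 20.9/81.9 = 0.7448.
Q* = √(2DS / (H(1 − d/p))) = √(2 × 6,270 × 321 / (2.62 × 0.7448)).
= √(4,025,340 / 1.9514) ≈ 1436.242.

Q* ≈ 1,436 boards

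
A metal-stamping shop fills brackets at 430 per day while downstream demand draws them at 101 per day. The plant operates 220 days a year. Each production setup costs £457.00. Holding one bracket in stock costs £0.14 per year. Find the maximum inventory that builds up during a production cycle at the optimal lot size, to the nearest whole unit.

Annual demand D = 101 × 220 = 22,220.
Production build-up factor (1 − d/p) = 1 − 101/430 = 0.7651.
Q* = √(2DS / (H(1 − d/p))) = √(2 × 22,220 × 457 / (0.14 × 0.7651)).
= √(20,309,080 / 0.1071) ≈ 13769.475.
Maximum inventory = Q*(1 − d/p) = 13769.475 × 0.7651 ≈ 10535.250.

I_max ≈ 10,535 brackets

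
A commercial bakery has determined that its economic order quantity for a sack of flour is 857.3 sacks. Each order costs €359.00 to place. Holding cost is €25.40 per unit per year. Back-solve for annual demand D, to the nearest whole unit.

D ≈ 26,000 sacks per year

Invert the EOQ relation Q*² = 2DS/H.
From Q* = √(2DS/H): D = Q*²H / (2S) = 857.3² × 25.4 / (2 × 359) = 26000.094.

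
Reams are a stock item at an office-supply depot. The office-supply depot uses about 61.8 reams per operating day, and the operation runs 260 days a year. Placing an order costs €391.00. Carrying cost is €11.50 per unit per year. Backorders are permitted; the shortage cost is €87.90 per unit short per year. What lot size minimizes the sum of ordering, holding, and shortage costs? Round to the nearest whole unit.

Annual demand D = 61.8 × 260 = 16,068.
With planned backorders, Q* = √(2DS/H) · √((H+B)/B).
√(2DS/H) = √(2 × 16,068 × 391 / 11.5) = 1045.287.
√((H+B)/B) = √((11.5+87.9)/87.9) = 1.0634.
Q* ≈ 1111.563.

Q* ≈ 1,112 reams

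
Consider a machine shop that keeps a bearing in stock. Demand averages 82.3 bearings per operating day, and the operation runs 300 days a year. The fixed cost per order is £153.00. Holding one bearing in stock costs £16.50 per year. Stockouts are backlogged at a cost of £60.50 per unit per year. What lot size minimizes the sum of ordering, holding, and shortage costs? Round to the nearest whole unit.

Q* ≈ 763 bearings

Annual demand D = 82.3 × 300 = 24,690.
With planned backorders, Q* = √(2DS/H) · √((H+B)/B).
√(2DS/H) = √(2 × 24,690 × 153 / 16.5) = 676.674.
√((H+B)/B) = √((16.5+60.5)/60.5) = 1.1282.
Q* ≈ 763.391.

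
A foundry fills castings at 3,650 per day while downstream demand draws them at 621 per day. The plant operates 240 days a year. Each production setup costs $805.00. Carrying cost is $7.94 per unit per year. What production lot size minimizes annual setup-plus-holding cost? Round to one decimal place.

Q* ≈ 6,034.6 castings

Annual demand D = 621 × 240 = 149,040.
Production build-up factor (1 − d/p) = 1 − 621/3,650 = 0.8299.
Q* = √(2DS / (H(1 − d/p))) = √(2 × 149,040 × 805 / (7.94 × 0.8299)).
= √(239,954,400 / 6.5891) ≈ 6034.634.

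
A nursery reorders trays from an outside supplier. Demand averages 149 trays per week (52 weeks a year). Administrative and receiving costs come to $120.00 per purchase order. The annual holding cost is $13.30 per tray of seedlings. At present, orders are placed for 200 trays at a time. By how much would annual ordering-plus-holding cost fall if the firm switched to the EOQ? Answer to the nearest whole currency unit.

Extra cost ≈ $1,006 per year

Annual demand D = 149 × 52 = 7,748.
EOQ = √(2DS/H) = √(2 × 7,748 × 120 / 13.3) ≈ 373.92.
Cost at Q* = (D/Q*)S + (Q*/2)H = √(2DSH) ≈ $4,973.09.
Cost at Q = 200: (7,748/200)×120 + (200/2)×13.3 = $4,648.80 + $1,330.00 = $5,978.80.
Excess = $5,978.80 − $4,973.09 = $1,005.71.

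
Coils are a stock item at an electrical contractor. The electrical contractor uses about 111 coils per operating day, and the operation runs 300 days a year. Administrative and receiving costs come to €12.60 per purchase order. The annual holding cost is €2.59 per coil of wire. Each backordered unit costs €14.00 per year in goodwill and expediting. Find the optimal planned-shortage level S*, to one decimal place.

S* ≈ 96.7 coils

Annual demand D = 111 × 300 = 33,300.
With planned backorders, Q* = √(2DS/H) · √((H+B)/B).
√(2DS/H) = √(2 × 33,300 × 12.6 / 2.59) = 569.210.
√((H+B)/B) = √((2.59+14)/14) = 1.0886.
Q* ≈ 619.629.
S* = Q* · H/(H+B) = 619.629 × 2.59/16.59 ≈ 96.735.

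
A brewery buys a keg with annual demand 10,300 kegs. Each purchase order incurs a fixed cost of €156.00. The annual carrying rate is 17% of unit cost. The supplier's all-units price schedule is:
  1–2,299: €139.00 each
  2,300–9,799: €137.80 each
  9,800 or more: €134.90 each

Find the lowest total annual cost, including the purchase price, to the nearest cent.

Holding cost per unit per year at price C is H = 0.17·C.
For each price level, check whether its EOQ is feasible; otherwise the best quantity at that price is the breakpoint.
EOQ at €139.00 = 368.8 (feasible in tier 1): TC = 10,300×€139.00 + (10,300/368.8)×156 + (368.8/2)×0.17×€139.00 = €1,440,414.20.
EOQ at €137.80 = 370.4 < 2300, so use break Q=2300: TC = 10,300×€137.80 + (10,300/2300.0)×156 + (2300.0/2)×0.17×€137.80 = €1,446,978.51.
EOQ at €134.90 = 374.3 < 9800, so use break Q=9800: TC = 10,300×€134.90 + (10,300/9800.0)×156 + (9800.0/2)×0.17×€134.90 = €1,502,005.66.
Lowest total cost among the candidates is at Q = 368.8.

TC* ≈ €1,440,414.20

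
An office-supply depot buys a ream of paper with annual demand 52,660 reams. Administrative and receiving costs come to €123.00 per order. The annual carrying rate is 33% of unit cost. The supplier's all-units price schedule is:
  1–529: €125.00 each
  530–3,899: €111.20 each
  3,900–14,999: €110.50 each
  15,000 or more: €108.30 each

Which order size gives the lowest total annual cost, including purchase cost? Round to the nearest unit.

Q* ≈ 594 reams

Holding cost per unit per year at price C is H = 0.33·C.
For each price level, check whether its EOQ is feasible; otherwise the best quantity at that price is the breakpoint.
Tier 1 (€125.00): EOQ = 560.4 exceeds tier's upper bound 529, so this tier is dominated.
EOQ at €111.20 = 594.2 (feasible in tier 2): TC = 52,660×€111.20 + (52,660/594.2)×123 + (594.2/2)×0.33×€111.20 = €5,877,595.05.
EOQ at €110.50 = 596.0 < 3900, so use break Q=3900: TC = 52,660×€110.50 + (52,660/3900.0)×123 + (3900.0/2)×0.33×€110.50 = €5,891,697.57.
EOQ at €108.30 = 602.1 < 15000, so use break Q=15000: TC = 52,660×€108.30 + (52,660/15000.0)×123 + (15000.0/2)×0.33×€108.30 = €5,971,552.31.
Lowest total cost is €5,877,595.05 at Q = 594.2.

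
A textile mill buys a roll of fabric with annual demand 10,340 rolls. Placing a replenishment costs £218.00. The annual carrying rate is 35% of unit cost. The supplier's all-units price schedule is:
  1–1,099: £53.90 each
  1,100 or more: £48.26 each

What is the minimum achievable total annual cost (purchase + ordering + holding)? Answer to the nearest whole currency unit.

Holding cost per unit per year at price C is H = 0.35·C.
Evaluate total cost at each tier's feasible EOQ or, if the EOQ is below the tier, at the tier's minimum quantity.
EOQ at £53.90 = 488.8 (feasible in tier 1): TC = 10,340×£53.90 + (10,340/488.8)×218 + (488.8/2)×0.35×£53.90 = £566,548.14.
EOQ at £48.26 = 516.6 < 1100, so use break Q=1100: TC = 10,340×£48.26 + (10,340/1100.0)×218 + (1100.0/2)×0.35×£48.26 = £510,347.65.
Lowest total cost among the candidates is at Q = 1100.0.

TC* ≈ £510,348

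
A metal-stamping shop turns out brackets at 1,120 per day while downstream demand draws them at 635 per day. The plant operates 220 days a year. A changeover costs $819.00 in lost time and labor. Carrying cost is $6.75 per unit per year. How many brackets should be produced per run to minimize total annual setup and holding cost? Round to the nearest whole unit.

Annual demand D = 635 × 220 = 139,700.
Production build-up factor (1 − d/p) = 1 − 635/1,120 = 0.4330.
Q* = √(2DS / (H(1 − d/p))) = √(2 × 139,700 × 819 / (6.75 × 0.4330)).
= √(228,828,600 / 2.923) ≈ 8847.924.

Q* ≈ 8,848 brackets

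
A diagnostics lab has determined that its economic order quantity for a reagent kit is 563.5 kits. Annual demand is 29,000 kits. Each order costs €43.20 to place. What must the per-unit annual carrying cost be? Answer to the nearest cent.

H ≈ €7.89

Squaring Q* = √(2DS/H) gives Q*² = 2DS/H.
From Q* = √(2DS/H): H = 2DS / Q*² = 2 × 29,000 × 43.2 / 563.5² = 7.8909.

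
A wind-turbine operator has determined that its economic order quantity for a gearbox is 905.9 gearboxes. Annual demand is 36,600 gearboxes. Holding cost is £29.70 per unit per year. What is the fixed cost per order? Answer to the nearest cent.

S ≈ £332.97

Invert the EOQ relation Q*² = 2DS/H.
From Q* = √(2DS/H): S = Q*²H / (2D) = 905.9² × 29.7 / (2 × 36,600) = 332.9706.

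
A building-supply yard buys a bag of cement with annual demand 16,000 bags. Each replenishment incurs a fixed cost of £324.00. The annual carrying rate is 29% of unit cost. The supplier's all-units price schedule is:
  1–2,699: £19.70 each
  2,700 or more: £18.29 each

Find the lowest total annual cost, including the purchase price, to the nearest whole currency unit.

Holding cost per unit per year at price C is H = 0.29·C.
For each price level, check whether its EOQ is feasible; otherwise the best quantity at that price is the breakpoint.
EOQ at £19.70 = 1347.1 (feasible in tier 1): TC = 16,000×£19.70 + (16,000/1347.1)×324 + (1347.1/2)×0.29×£19.70 = £322,896.26.
EOQ at £18.29 = 1398.1 < 2700, so use break Q=2700: TC = 16,000×£18.29 + (16,000/2700.0)×324 + (2700.0/2)×0.29×£18.29 = £301,720.53.
Lowest total cost among the candidates is at Q = 2700.0.

TC* ≈ £301,721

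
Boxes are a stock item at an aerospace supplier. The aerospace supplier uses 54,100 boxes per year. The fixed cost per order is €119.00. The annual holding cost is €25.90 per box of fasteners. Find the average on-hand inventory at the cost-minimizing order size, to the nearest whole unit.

Average inventory ≈ 353 boxes

Q* = √(2DS/H) = √(2 × 54,100 × 119 / 25.9) ≈ 705.08.
Average inventory = Q*/2 ≈ 705.08 / 2 = 352.539.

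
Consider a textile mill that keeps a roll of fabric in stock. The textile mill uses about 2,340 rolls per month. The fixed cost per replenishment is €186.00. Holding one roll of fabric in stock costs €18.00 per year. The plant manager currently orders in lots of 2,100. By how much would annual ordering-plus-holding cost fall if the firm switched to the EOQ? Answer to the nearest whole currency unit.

Extra cost ≈ €7,675 per year

Annual demand D = 2,340 × 12 = 28,080.
EOQ = √(2DS/H) = √(2 × 28,080 × 186 / 18) ≈ 761.79.
Cost at Q* = (D/Q*)S + (Q*/2)H = √(2DSH) ≈ €13,712.17.
Cost at Q = 2,100: (28,080/2,100)×186 + (2,100/2)×18 = €2,487.09 + €18,900.00 = €21,387.09.
Excess = €21,387.09 − €13,712.17 = €7,674.91.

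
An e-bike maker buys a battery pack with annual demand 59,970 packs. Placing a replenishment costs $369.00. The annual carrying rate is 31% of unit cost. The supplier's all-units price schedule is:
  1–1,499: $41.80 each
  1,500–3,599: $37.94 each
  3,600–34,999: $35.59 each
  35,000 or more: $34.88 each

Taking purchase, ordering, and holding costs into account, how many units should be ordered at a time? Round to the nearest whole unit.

Q* ≈ 3,600 packs

Holding cost per unit per year at price C is H = 0.31·C.
Candidates are each tier's EOQ (if it falls in that tier) and each price-break quantity.
Tier 1 ($41.80): EOQ = 1848.1 exceeds tier's upper bound 1499, so this tier is dominated.
EOQ at $37.94 = 1939.8 (feasible in tier 2): TC = 59,970×$37.94 + (59,970/1939.8)×369 + (1939.8/2)×0.31×$37.94 = $2,298,077.02.
EOQ at $35.59 = 2002.9 < 3600, so use break Q=3600: TC = 59,970×$35.59 + (59,970/3600.0)×369 + (3600.0/2)×0.31×$35.59 = $2,160,338.45.
EOQ at $34.88 = 2023.1 < 35000, so use break Q=35000: TC = 59,970×$34.88 + (59,970/35000.0)×369 + (35000.0/2)×0.31×$34.88 = $2,281,609.86.
Lowest total cost is $2,160,338.45 at Q = 3600.0.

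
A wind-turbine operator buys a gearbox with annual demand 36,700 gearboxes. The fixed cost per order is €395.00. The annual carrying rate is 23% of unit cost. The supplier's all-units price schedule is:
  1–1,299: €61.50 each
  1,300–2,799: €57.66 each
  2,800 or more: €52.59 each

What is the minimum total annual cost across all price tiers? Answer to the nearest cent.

Holding cost per unit per year at price C is H = 0.23·C.
For each price level, check whether its EOQ is feasible; otherwise the best quantity at that price is the breakpoint.
Tier 1 (€61.50): EOQ = 1431.7 exceeds tier's upper bound 1299, so this tier is dominated.
EOQ at €57.66 = 1478.6 (feasible in tier 2): TC = 36,700×€57.66 + (36,700/1478.6)×395 + (1478.6/2)×0.23×€57.66 = €2,135,730.66.
EOQ at €52.59 = 1548.2 < 2800, so use break Q=2800: TC = 36,700×€52.59 + (36,700/2800.0)×395 + (2800.0/2)×0.23×€52.59 = €1,952,164.30.
Lowest total cost among the candidates is at Q = 2800.0.

TC* ≈ €1,952,164.30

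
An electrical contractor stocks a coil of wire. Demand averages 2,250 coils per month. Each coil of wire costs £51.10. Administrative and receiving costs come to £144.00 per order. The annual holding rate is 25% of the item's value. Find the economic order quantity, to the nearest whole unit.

Annual demand D = 2,250 × 12 = 27,000.
Holding cost H = 0.25 × £51.10 = £12.7750 per unit per year.
EOQ = √(2DS / H) = √(2 × 27,000 × 144 / 12.775).
= √(7,776,000 / 12.775) = √608,688.8454 ≈ 780.185.

Q* ≈ 780 coils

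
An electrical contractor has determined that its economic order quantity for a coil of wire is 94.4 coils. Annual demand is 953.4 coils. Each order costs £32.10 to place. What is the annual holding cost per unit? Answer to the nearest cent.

H ≈ £6.87

The basic EOQ model gives Q* = √(2DS/H); rearrange for the unknown.
From Q* = √(2DS/H): H = 2DS / Q*² = 2 × 953.4 × 32.1 / 94.4² = 6.8686.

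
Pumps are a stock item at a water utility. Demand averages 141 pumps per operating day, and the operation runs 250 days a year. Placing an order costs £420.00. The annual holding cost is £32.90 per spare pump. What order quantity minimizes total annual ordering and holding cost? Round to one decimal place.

Annual demand D = 141 × 250 = 35,250.
EOQ = √(2DS / H) = √(2 × 35,250 × 420 / 32.9).
= √(29,610,000 / 32.9) = √900,000 ≈ 948.683.

Q* ≈ 948.7 pumps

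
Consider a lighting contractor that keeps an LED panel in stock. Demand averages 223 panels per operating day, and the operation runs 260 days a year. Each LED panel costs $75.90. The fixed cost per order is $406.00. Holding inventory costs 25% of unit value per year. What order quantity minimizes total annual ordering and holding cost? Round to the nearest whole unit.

Annual demand D = 223 × 260 = 57,980.
Holding cost H = 0.25 × $75.90 = $18.9750 per unit per year.
EOQ = √(2DS / H) = √(2 × 57,980 × 406 / 18.975).
= √(47,079,760 / 18.975) = √2,481,146.7721 ≈ 1575.166.

Q* ≈ 1,575 panels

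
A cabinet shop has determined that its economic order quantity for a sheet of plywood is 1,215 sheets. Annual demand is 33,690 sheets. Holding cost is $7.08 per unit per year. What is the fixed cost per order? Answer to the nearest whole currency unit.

Invert the EOQ relation Q*² = 2DS/H.
From Q* = √(2DS/H): S = Q*²H / (2D) = 1,215² × 7.08 / (2 × 33,690) = 155.1154.

S ≈ $155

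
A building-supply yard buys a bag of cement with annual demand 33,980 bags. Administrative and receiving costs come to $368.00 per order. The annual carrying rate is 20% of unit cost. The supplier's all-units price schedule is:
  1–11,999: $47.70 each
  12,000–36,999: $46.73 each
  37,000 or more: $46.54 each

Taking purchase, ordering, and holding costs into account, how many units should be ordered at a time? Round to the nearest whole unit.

Holding cost per unit per year at price C is H = 0.20·C.
Candidates are each tier's EOQ (if it falls in that tier) and each price-break quantity.
EOQ at $47.70 = 1619.1 (feasible in tier 1): TC = 33,980×$47.70 + (33,980/1619.1)×368 + (1619.1/2)×0.20×$47.70 = $1,636,292.31.
EOQ at $46.73 = 1635.8 < 12000, so use break Q=12000: TC = 33,980×$46.73 + (33,980/12000.0)×368 + (12000.0/2)×0.20×$46.73 = $1,645,003.45.
EOQ at $46.54 = 1639.2 < 37000, so use break Q=37000: TC = 33,980×$46.54 + (33,980/37000.0)×368 + (37000.0/2)×0.20×$46.54 = $1,753,965.16.
Lowest total cost is $1,636,292.31 at Q = 1619.1.

Q* ≈ 1,619 bags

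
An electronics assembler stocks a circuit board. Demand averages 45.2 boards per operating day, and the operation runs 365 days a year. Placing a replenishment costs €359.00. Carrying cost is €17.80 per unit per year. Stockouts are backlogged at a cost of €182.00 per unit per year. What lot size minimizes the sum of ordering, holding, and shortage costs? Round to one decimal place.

Annual demand D = 45.2 × 365 = 16,498.
With planned backorders, Q* = √(2DS/H) · √((H+B)/B).
√(2DS/H) = √(2 × 16,498 × 359 / 17.8) = 815.770.
√((H+B)/B) = √((17.8+182)/182) = 1.0478.
Q* ≈ 854.732.

Q* ≈ 854.7 boards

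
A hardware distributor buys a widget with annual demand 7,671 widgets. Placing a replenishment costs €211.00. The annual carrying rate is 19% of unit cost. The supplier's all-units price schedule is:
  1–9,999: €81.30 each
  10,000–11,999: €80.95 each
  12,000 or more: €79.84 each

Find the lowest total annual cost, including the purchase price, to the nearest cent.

TC* ≈ €630,723.68

Holding cost per unit per year at price C is H = 0.19·C.
For each price level, check whether its EOQ is feasible; otherwise the best quantity at that price is the breakpoint.
EOQ at €81.30 = 457.8 (feasible in tier 1): TC = 7,671×€81.30 + (7,671/457.8)×211 + (457.8/2)×0.19×€81.30 = €630,723.68.
EOQ at €80.95 = 458.8 < 10000, so use break Q=10000: TC = 7,671×€80.95 + (7,671/10000.0)×211 + (10000.0/2)×0.19×€80.95 = €698,031.81.
EOQ at €79.84 = 462.0 < 12000, so use break Q=12000: TC = 7,671×€79.84 + (7,671/12000.0)×211 + (12000.0/2)×0.19×€79.84 = €703,605.12.
Lowest total cost among the candidates is at Q = 457.8.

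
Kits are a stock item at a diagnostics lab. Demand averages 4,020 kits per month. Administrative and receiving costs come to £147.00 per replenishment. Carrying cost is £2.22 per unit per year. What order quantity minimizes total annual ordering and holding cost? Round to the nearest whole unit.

Q* ≈ 2,528 kits

Annual demand D = 4,020 × 12 = 48,240.
EOQ = √(2DS / H) = √(2 × 48,240 × 147 / 2.22).
= √(14,182,560 / 2.22) = √6,388,540.5405 ≈ 2527.556.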